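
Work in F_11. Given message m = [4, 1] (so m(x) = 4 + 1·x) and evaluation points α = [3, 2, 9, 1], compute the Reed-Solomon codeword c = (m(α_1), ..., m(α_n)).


c = [7, 6, 2, 5]

Message polynomial: m(x) = 4 + 1·x (mod 11).
For each evaluation point α_i, compute m(α_i) mod 11:
  α_1 = 3: Horner steps 1 → 7, so m(3) = 7.
  α_2 = 2: Horner steps 1 → 6, so m(2) = 6.
  α_3 = 9: Horner steps 1 → 2, so m(9) = 2.
  α_4 = 1: Horner steps 1 → 5, so m(1) = 5.
Codeword c = [7, 6, 2, 5] ∈ F_11^4.


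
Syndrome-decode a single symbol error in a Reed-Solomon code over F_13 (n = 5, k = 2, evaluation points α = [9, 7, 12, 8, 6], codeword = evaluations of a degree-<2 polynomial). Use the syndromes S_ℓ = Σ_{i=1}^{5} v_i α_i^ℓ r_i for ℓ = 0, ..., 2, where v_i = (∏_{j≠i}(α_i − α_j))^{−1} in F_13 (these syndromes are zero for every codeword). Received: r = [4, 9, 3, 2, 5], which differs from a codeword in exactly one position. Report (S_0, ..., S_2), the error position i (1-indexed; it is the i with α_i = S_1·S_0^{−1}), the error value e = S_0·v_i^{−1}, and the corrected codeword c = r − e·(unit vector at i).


S = (10, 2, 3), error at position 4, error magnitude e = 2, c = [4, 9, 3, 0, 5].

Step 1: column multipliers v_i = (∏_{j≠i}(α_i − α_j))^{−1} mod 13.
  i = 1 (α = 9): (9−7)(9−12)(9−8)(9−6) = 2·(−3)·1·3 = −18 ≡ 8, so v_1 = 8^{−1} = 5 (mod 13).
  i = 2 (α = 7): (7−9)(7−12)(7−8)(7−6) = (−2)·(−5)·(−1)·1 = −10 ≡ 3, so v_2 = 3^{−1} = 9 (mod 13).
  i = 3 (α = 12): (12−9)(12−7)(12−8)(12−6) = 3·5·4·6 = 360 ≡ 9, so v_3 = 9^{−1} = 3 (mod 13).
  i = 4 (α = 8): (8−9)(8−7)(8−12)(8−6) = (−1)·1·(−4)·2 = 8 ≡ 8, so v_4 = 8^{−1} = 5 (mod 13).
  i = 5 (α = 6): (6−9)(6−7)(6−12)(6−8) = (−3)·(−1)·(−6)·(−2) = 36 ≡ 10, so v_5 = 10^{−1} = 4 (mod 13).
  v = [5, 9, 3, 5, 4].
Step 2: syndromes of r = [4, 9, 3, 2, 5] (all sums mod 13).
  S_0 = Σ v_i r_i = 5·4 + 9·9 + 3·3 + 5·2 + 4·5 = 140 ≡ 10.
  S_1 = Σ v_i α_i r_i = 5·9·4 + 9·7·9 + 3·12·3 + 5·8·2 + 4·6·5 = 1055 ≡ 2.
  α_i^2 mod 13 = [3, 10, 1, 12, 10].
  S_2 = Σ v_i α_i^2 r_i = 5·3·4 + 9·10·9 + 3·1·3 + 5·12·2 + 4·10·5 = 1199 ≡ 3.
  S = (10, 2, 3) ≠ 0, so r is not a codeword (an error is present).
Step 3: locate the error. For a single error e at position i, S_ℓ = v_i·e·α_i^ℓ, so α_err = S_1/S_0.
  S_0^{−1} = 10^{−1} = 4 (mod 13), so α_err = 2·4 = 8 ≡ 8 = α_4. Error position i = 4.
  Consistency check: S_2/S_1 = 3·7 = 21 ≡ 8 = α_err ✓ (single-error assumption holds).
Step 4: error magnitude e = S_0/v_4 = S_0·∏_{j≠4}(α_4 − α_j) = 10·8 = 80 ≡ 2 (mod 13).
Step 5: correct position 4: c_4 = r_4 − e = 2 − 2 ≡ 0 (mod 13). Hence c = [4, 9, 3, 0, 5].
  Check: interpolating c through the α_i gives m(x) = 7 + 4·x (degree < 2) with m(α_i) = c_i for every i, so c is indeed a codeword.


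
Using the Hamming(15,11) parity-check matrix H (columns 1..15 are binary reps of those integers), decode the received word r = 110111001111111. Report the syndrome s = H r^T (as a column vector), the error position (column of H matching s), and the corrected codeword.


s = (1, 1, 0, 0)^T, error position = 12, corrected codeword c = 110111001110111

Compute s = H r^T mod 2 one row at a time:
  s_1 = 0 + 1 + 1 + 1 + 1 + 1 + 1 + 1 = 7 ≡ 1 (mod 2).
  s_2 = 1 + 1 + 1 + 0 + 1 + 1 + 1 + 1 = 7 ≡ 1 (mod 2).
  s_3 = 1 + 0 + 1 + 0 + 1 + 1 + 1 + 1 = 6 ≡ 0 (mod 2).
  s_4 = 1 + 0 + 1 + 0 + 1 + 1 + 1 + 1 = 6 ≡ 0 (mod 2).
s = (1, 1, 0, 0)^T — this equals column 12 of H (binary 1100), so error is at position 12.
Correct: flip bit 12 of r = 110111001111111 to get c = 110111001110111.


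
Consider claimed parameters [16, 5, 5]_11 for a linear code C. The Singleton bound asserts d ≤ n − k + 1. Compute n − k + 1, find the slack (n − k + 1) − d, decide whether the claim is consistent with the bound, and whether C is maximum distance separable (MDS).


Singleton RHS = n − k + 1 = 12, slack = 7, bound satisfied, not MDS.

Singleton bound: d ≤ n − k + 1.
Here n = 16, k = 5, so n − k + 1 = 12.
Given d = 5, check d ≤ 12: YES.
Slack = (n − k + 1) − d = 7.
The code is NOT MDS (slack = 7 > 0).
Description: the claimed parameters are [16, 5, 5]_11; such a code would be non-MDS.


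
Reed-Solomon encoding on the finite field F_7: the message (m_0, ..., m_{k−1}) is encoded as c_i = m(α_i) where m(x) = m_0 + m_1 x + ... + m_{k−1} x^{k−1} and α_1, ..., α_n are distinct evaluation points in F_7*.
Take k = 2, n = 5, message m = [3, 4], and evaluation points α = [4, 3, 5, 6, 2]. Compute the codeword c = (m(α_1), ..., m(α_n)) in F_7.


c = [5, 1, 2, 6, 4]

Message polynomial: m(x) = 3 + 4·x (mod 7).
For each evaluation point α_i, compute m(α_i) mod 7:
  α_1 = 4: Horner steps 4 → 5, so m(4) = 5.
  α_2 = 3: Horner steps 4 → 1, so m(3) = 1.
  α_3 = 5: Horner steps 4 → 2, so m(5) = 2.
  α_4 = 6: Horner steps 4 → 6, so m(6) = 6.
  α_5 = 2: Horner steps 4 → 4, so m(2) = 4.
Codeword c = [5, 1, 2, 6, 4] ∈ F_7^5.


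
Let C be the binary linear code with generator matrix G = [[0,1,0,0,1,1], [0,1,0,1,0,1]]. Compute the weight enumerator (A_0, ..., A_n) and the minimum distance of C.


Weight distribution: A_0 = 1, A_2 = 1, A_3 = 2. Minimum distance d = 2.

Enumerate all 2^2 = 4 messages m ∈ F_2^2.
For each, compute codeword c = mG in F_2^6, then tally its weight.
  m = 00 → c = 000000, weight = 0.
  m = 10 → c = 010011, weight = 3.
  m = 01 → c = 010101, weight = 3.
  m = 11 → c = 000110, weight = 2.
Tally weights:
  weight 0: 1 codewords.
  weight 2: 1 codewords.
  weight 3: 2 codewords.
Minimum distance d = smallest w > 0 with A_w > 0 = 2.
Sanity: Σ A_w = 4 = 2^2 = 4 ✓.


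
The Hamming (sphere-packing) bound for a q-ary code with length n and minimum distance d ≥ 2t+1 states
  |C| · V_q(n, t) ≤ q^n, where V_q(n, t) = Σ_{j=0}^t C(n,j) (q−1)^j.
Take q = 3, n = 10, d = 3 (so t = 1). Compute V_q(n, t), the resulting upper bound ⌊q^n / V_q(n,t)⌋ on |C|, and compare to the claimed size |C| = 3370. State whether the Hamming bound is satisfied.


V_q(n, t) = 21, q^n = 59049, Hamming bound = 2811, |C| = 3370 > bound (violated).

Step 1: Compute V_q(n, t) = Σ_{j=0}^1 C(n, j) (q−1)^j.
  j = 0: C(10,0)·(2)^0 = 1·1 = 1.
  j = 1: C(10,1)·(2)^1 = 10·2 = 20.
  V_q(n, t) = 1 + 20 = 21.
Step 2: q^n = 3^10 = 59049.
Step 3: Hamming bound ⌊q^n / V_q(n,t)⌋ = ⌊59049/21⌋ = 2811.
Step 4: Compare |C| = 3370 to 2811: violated.
The claimed |C| lies above the Hamming bound, so no 3-ary code of length 10 with d ≥ 3 can have 3370 codewords.


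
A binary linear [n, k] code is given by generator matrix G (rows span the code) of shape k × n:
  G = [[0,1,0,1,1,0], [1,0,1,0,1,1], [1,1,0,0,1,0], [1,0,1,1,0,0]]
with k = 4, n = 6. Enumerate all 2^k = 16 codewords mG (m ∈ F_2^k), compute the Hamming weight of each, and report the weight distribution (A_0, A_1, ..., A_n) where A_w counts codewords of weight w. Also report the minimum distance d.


Weight distribution: A_0 = 1, A_1 = 1, A_2 = 2, A_3 = 6, A_4 = 5, A_5 = 1. Minimum distance d = 1.

Enumerate all 2^4 = 16 messages m ∈ F_2^4.
For each, compute codeword c = mG in F_2^6, then tally its weight.
  m = 0000 → c = 000000, weight = 0.
  m = 1000 → c = 010110, weight = 3.
  m = 0100 → c = 101011, weight = 4.
  m = 1100 → c = 111101, weight = 5.
  m = 0010 → c = 110010, weight = 3.
  m = 1010 → c = 100100, weight = 2.
  m = 0110 → c = 011001, weight = 3.
  m = 1110 → c = 001111, weight = 4.
  m = 0001 → c = 101100, weight = 3.
  m = 1001 → c = 111010, weight = 4.
  m = 0101 → c = 000111, weight = 3.
  m = 1101 → c = 010001, weight = 2.
  m = 0011 → c = 011110, weight = 4.
  m = 1011 → c = 001000, weight = 1.
  m = 0111 → c = 110101, weight = 4.
  m = 1111 → c = 100011, weight = 3.
Tally weights:
  weight 0: 1 codewords.
  weight 1: 1 codewords.
  weight 2: 2 codewords.
  weight 3: 6 codewords.
  weight 4: 5 codewords.
  weight 5: 1 codewords.
Minimum distance d = smallest w > 0 with A_w > 0 = 1.
Sanity: Σ A_w = 16 = 2^4 = 16 ✓.


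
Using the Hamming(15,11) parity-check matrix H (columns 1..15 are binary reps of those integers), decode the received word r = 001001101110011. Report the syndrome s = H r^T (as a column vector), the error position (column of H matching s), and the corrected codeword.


s = (1, 0, 1, 1)^T, error position = 11, corrected codeword c = 001001101100011

Compute s = H r^T mod 2 one row at a time:
  s_1 = 0 + 1 + 1 + 1 + 0 + 0 + 1 + 1 = 5 ≡ 1 (mod 2).
  s_2 = 0 + 0 + 1 + 1 + 0 + 0 + 1 + 1 = 4 ≡ 0 (mod 2).
  s_3 = 0 + 1 + 1 + 1 + 1 + 1 + 1 + 1 = 7 ≡ 1 (mod 2).
  s_4 = 0 + 1 + 0 + 1 + 1 + 1 + 0 + 1 = 5 ≡ 1 (mod 2).
s = (1, 0, 1, 1)^T — this equals column 11 of H (binary 1011), so error is at position 11.
Correct: flip bit 11 of r = 001001101110011 to get c = 001001101100011.


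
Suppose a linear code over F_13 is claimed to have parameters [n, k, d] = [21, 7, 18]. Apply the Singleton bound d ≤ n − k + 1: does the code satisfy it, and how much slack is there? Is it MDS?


Singleton RHS = n − k + 1 = 15, slack = -3, bound violated (no such code; not MDS).

Singleton bound: d ≤ n − k + 1.
Here n = 21, k = 7, so n − k + 1 = 15.
Given d = 18, check d ≤ 15: NO.
Slack = (n − k + 1) − d = -3.
The slack is negative: d = 18 exceeds n − k + 1 = 15 by 3, so the Singleton bound is violated and no linear [21, 7, 18]_13 code can exist. In particular it is not MDS (MDS requires d = n − k + 1 exactly).
Description: the claimed parameters are [21, 7, 18]_13; such a code would be impossible (violates the Singleton bound).


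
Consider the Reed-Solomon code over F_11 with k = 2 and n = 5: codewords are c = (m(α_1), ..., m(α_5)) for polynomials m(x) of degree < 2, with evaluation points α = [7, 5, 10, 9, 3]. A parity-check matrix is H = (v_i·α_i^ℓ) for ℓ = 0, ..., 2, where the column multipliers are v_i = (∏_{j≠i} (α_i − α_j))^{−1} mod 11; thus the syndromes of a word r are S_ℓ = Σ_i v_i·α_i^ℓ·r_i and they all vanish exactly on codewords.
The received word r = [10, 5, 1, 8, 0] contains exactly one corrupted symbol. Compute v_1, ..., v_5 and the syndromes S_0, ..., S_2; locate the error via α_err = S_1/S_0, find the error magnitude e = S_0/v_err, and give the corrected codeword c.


S = (10, 2, 7), error at position 4, error magnitude e = 4, c = [10, 5, 1, 4, 0].

Step 1: column multipliers v_i = (∏_{j≠i}(α_i − α_j))^{−1} mod 11.
  i = 1 (α = 7): (7−5)(7−10)(7−9)(7−3) = 2·(−3)·(−2)·4 = 48 ≡ 4, so v_1 = 4^{−1} = 3 (mod 11).
  i = 2 (α = 5): (5−7)(5−10)(5−9)(5−3) = (−2)·(−5)·(−4)·2 = −80 ≡ 8, so v_2 = 8^{−1} = 7 (mod 11).
  i = 3 (α = 10): (10−7)(10−5)(10−9)(10−3) = 3·5·1·7 = 105 ≡ 6, so v_3 = 6^{−1} = 2 (mod 11).
  i = 4 (α = 9): (9−7)(9−5)(9−10)(9−3) = 2·4·(−1)·6 = −48 ≡ 7, so v_4 = 7^{−1} = 8 (mod 11).
  i = 5 (α = 3): (3−7)(3−5)(3−10)(3−9) = (−4)·(−2)·(−7)·(−6) = 336 ≡ 6, so v_5 = 6^{−1} = 2 (mod 11).
  v = [3, 7, 2, 8, 2].
Step 2: syndromes of r = [10, 5, 1, 8, 0] (all sums mod 11).
  S_0 = Σ v_i r_i = 3·10 + 7·5 + 2·1 + 8·8 + 2·0 = 131 ≡ 10.
  S_1 = Σ v_i α_i r_i = 3·7·10 + 7·5·5 + 2·10·1 + 8·9·8 + 2·3·0 = 981 ≡ 2.
  α_i^2 mod 11 = [5, 3, 1, 4, 9].
  S_2 = Σ v_i α_i^2 r_i = 3·5·10 + 7·3·5 + 2·1·1 + 8·4·8 + 2·9·0 = 513 ≡ 7.
  S = (10, 2, 7) ≠ 0, so r is not a codeword (an error is present).
Step 3: locate the error. For a single error e at position i, S_ℓ = v_i·e·α_i^ℓ, so α_err = S_1/S_0.
  S_0^{−1} = 10^{−1} = 10 (mod 11), so α_err = 2·10 = 20 ≡ 9 = α_4. Error position i = 4.
  Consistency check: S_2/S_1 = 7·6 = 42 ≡ 9 = α_err ✓ (single-error assumption holds).
Step 4: error magnitude e = S_0/v_4 = S_0·∏_{j≠4}(α_4 − α_j) = 10·7 = 70 ≡ 4 (mod 11).
Step 5: correct position 4: c_4 = r_4 − e = 8 − 4 ≡ 4 (mod 11). Hence c = [10, 5, 1, 4, 0].
  Check: interpolating c through the α_i gives m(x) = 9 + 8·x (degree < 2) with m(α_i) = c_i for every i, so c is indeed a codeword.


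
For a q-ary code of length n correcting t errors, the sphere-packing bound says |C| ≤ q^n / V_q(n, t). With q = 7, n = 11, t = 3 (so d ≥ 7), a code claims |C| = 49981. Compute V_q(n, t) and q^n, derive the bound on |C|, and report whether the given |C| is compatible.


V_q(n, t) = 37687, q^n = 1977326743, Hamming bound = 52467, |C| = 49981 ≤ bound (satisfied).

Step 1: Compute V_q(n, t) = Σ_{j=0}^3 C(n, j) (q−1)^j.
  j = 0: C(11,0)·(6)^0 = 1·1 = 1.
  j = 1: C(11,1)·(6)^1 = 11·6 = 66.
  j = 2: C(11,2)·(6)^2 = 55·36 = 1980.
  j = 3: C(11,3)·(6)^3 = 165·216 = 35640.
  V_q(n, t) = 1 + 66 + 1980 + 35640 = 37687.
Step 2: q^n = 7^11 = 1977326743.
Step 3: Hamming bound ⌊q^n / V_q(n,t)⌋ = ⌊1977326743/37687⌋ = 52467.
Step 4: Compare |C| = 49981 to 52467: satisfied.
The claimed |C| lies below the Hamming bound.


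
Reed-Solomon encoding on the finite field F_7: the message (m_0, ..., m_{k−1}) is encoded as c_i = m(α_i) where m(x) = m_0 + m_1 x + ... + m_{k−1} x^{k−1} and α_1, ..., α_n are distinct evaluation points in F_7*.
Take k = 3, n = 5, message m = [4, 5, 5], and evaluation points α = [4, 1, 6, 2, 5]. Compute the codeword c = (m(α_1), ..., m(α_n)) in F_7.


c = [6, 0, 4, 6, 0]

Message polynomial: m(x) = 4 + 5·x + 5·x^2 (mod 7).
For each evaluation point α_i, compute m(α_i) mod 7:
  α_1 = 4: Horner steps 5 → 4 → 6, so m(4) = 6.
  α_2 = 1: Horner steps 5 → 3 → 0, so m(1) = 0.
  α_3 = 6: Horner steps 5 → 0 → 4, so m(6) = 4.
  α_4 = 2: Horner steps 5 → 1 → 6, so m(2) = 6.
  α_5 = 5: Horner steps 5 → 2 → 0, so m(5) = 0.
Codeword c = [6, 0, 4, 6, 0] ∈ F_7^5.


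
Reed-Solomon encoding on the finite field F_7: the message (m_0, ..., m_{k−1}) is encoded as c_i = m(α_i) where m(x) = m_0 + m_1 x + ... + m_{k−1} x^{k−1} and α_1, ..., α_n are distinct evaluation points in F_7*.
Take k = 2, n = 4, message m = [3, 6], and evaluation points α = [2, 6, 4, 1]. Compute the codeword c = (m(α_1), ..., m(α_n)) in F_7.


c = [1, 4, 6, 2]

Message polynomial: m(x) = 3 + 6·x (mod 7).
For each evaluation point α_i, compute m(α_i) mod 7:
  α_1 = 2: Horner steps 6 → 1, so m(2) = 1.
  α_2 = 6: Horner steps 6 → 4, so m(6) = 4.
  α_3 = 4: Horner steps 6 → 6, so m(4) = 6.
  α_4 = 1: Horner steps 6 → 2, so m(1) = 2.
Codeword c = [1, 4, 6, 2] ∈ F_7^4.


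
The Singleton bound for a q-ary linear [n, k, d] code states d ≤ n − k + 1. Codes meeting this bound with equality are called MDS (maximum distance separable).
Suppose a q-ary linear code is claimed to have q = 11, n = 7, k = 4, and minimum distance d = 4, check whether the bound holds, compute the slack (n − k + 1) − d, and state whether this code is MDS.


Singleton RHS = n − k + 1 = 4, slack = 0, bound satisfied, MDS.

Singleton bound: d ≤ n − k + 1.
Here n = 7, k = 4, so n − k + 1 = 4.
Given d = 4, check d ≤ 4: YES.
Slack = (n − k + 1) − d = 0.
The code is MDS (slack = 0).
Description: the claimed parameters are [7, 4, 4]_11; such a code would be MDS (meets Singleton bound).


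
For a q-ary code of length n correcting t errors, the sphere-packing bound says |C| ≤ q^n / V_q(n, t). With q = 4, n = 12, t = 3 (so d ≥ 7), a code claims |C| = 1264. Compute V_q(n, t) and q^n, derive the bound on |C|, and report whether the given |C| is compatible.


V_q(n, t) = 6571, q^n = 16777216, Hamming bound = 2553, |C| = 1264 ≤ bound (satisfied).

Step 1: Compute V_q(n, t) = Σ_{j=0}^3 C(n, j) (q−1)^j.
  j = 0: C(12,0)·(3)^0 = 1·1 = 1.
  j = 1: C(12,1)·(3)^1 = 12·3 = 36.
  j = 2: C(12,2)·(3)^2 = 66·9 = 594.
  j = 3: C(12,3)·(3)^3 = 220·27 = 5940.
  V_q(n, t) = 1 + 36 + 594 + 5940 = 6571.
Step 2: q^n = 4^12 = 16777216.
Step 3: Hamming bound ⌊q^n / V_q(n,t)⌋ = ⌊16777216/6571⌋ = 2553.
Step 4: Compare |C| = 1264 to 2553: satisfied.
The claimed |C| lies below the Hamming bound.


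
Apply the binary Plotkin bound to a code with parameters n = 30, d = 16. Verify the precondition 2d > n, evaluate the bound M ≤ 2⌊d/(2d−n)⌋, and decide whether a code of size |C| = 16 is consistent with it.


Plotkin bound M ≤ 16; given |C| = 16 ≤ bound (satisfied).

Check applicability: 2d = 32, n = 30.
2d − n = 2 > 0, so Plotkin applies.
Compute d/(2d−n) = 16/2 ≈ 8.0000.
⌊d/(2d−n)⌋ = 8.
Plotkin bound: M ≤ 2·8 = 16.
Given |C| = 16, check: satisfied.
This |C| is at the Plotkin bound.


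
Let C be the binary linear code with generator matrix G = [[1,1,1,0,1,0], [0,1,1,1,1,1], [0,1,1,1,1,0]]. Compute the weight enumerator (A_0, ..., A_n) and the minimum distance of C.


Weight distribution: A_0 = 1, A_1 = 1, A_2 = 1, A_3 = 1, A_4 = 2, A_5 = 2. Minimum distance d = 1.

Enumerate all 2^3 = 8 messages m ∈ F_2^3.
For each, compute codeword c = mG in F_2^6, then tally its weight.
  m = 000 → c = 000000, weight = 0.
  m = 100 → c = 111010, weight = 4.
  m = 010 → c = 011111, weight = 5.
  m = 110 → c = 100101, weight = 3.
  m = 001 → c = 011110, weight = 4.
  m = 101 → c = 100100, weight = 2.
  m = 011 → c = 000001, weight = 1.
  m = 111 → c = 111011, weight = 5.
Tally weights:
  weight 0: 1 codewords.
  weight 1: 1 codewords.
  weight 2: 1 codewords.
  weight 3: 1 codewords.
  weight 4: 2 codewords.
  weight 5: 2 codewords.
Minimum distance d = smallest w > 0 with A_w > 0 = 1.
Sanity: Σ A_w = 8 = 2^3 = 8 ✓.


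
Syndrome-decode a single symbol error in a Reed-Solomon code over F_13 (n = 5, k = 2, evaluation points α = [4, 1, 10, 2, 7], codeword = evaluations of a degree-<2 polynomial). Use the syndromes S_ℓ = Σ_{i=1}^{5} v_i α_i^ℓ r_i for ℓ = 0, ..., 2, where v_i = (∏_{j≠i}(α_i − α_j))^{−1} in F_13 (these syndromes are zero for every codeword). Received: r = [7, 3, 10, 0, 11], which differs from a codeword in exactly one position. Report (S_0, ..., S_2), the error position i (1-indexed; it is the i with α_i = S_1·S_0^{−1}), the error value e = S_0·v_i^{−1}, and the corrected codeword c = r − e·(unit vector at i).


S = (11, 6, 8), error at position 3, error magnitude e = 8, c = [7, 3, 2, 0, 11].

Step 1: column multipliers v_i = (∏_{j≠i}(α_i − α_j))^{−1} mod 13.
  i = 1 (α = 4): (4−1)(4−10)(4−2)(4−7) = 3·(−6)·2·(−3) = 108 ≡ 4, so v_1 = 4^{−1} = 10 (mod 13).
  i = 2 (α = 1): (1−4)(1−10)(1−2)(1−7) = (−3)·(−9)·(−1)·(−6) = 162 ≡ 6, so v_2 = 6^{−1} = 11 (mod 13).
  i = 3 (α = 10): (10−4)(10−1)(10−2)(10−7) = 6·9·8·3 = 1296 ≡ 9, so v_3 = 9^{−1} = 3 (mod 13).
  i = 4 (α = 2): (2−4)(2−1)(2−10)(2−7) = (−2)·1·(−8)·(−5) = −80 ≡ 11, so v_4 = 11^{−1} = 6 (mod 13).
  i = 5 (α = 7): (7−4)(7−1)(7−10)(7−2) = 3·6·(−3)·5 = −270 ≡ 3, so v_5 = 3^{−1} = 9 (mod 13).
  v = [10, 11, 3, 6, 9].
Step 2: syndromes of r = [7, 3, 10, 0, 11] (all sums mod 13).
  S_0 = Σ v_i r_i = 10·7 + 11·3 + 3·10 + 6·0 + 9·11 = 232 ≡ 11.
  S_1 = Σ v_i α_i r_i = 10·4·7 + 11·1·3 + 3·10·10 + 6·2·0 + 9·7·11 = 1306 ≡ 6.
  α_i^2 mod 13 = [3, 1, 9, 4, 10].
  S_2 = Σ v_i α_i^2 r_i = 10·3·7 + 11·1·3 + 3·9·10 + 6·4·0 + 9·10·11 = 1503 ≡ 8.
  S = (11, 6, 8) ≠ 0, so r is not a codeword (an error is present).
Step 3: locate the error. For a single error e at position i, S_ℓ = v_i·e·α_i^ℓ, so α_err = S_1/S_0.
  S_0^{−1} = 11^{−1} = 6 (mod 13), so α_err = 6·6 = 36 ≡ 10 = α_3. Error position i = 3.
  Consistency check: S_2/S_1 = 8·11 = 88 ≡ 10 = α_err ✓ (single-error assumption holds).
Step 4: error magnitude e = S_0/v_3 = S_0·∏_{j≠3}(α_3 − α_j) = 11·9 = 99 ≡ 8 (mod 13).
Step 5: correct position 3: c_3 = r_3 − e = 10 − 8 ≡ 2 (mod 13). Hence c = [7, 3, 2, 0, 11].
  Check: interpolating c through the α_i gives m(x) = 6 + 10·x (degree < 2) with m(α_i) = c_i for every i, so c is indeed a codeword.


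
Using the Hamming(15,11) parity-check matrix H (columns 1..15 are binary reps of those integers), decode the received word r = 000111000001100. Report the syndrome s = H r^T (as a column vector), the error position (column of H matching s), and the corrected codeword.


s = (0, 1, 1, 0)^T, error position = 6, corrected codeword c = 000110000001100

Compute s = H r^T mod 2 one row at a time:
  s_1 = 0 + 0 + 0 + 0 + 1 + 1 + 0 + 0 = 2 ≡ 0 (mod 2).
  s_2 = 1 + 1 + 1 + 0 + 1 + 1 + 0 + 0 = 5 ≡ 1 (mod 2).
  s_3 = 0 + 0 + 1 + 0 + 0 + 0 + 0 + 0 = 1 ≡ 1 (mod 2).
  s_4 = 0 + 0 + 1 + 0 + 0 + 0 + 1 + 0 = 2 ≡ 0 (mod 2).
s = (0, 1, 1, 0)^T — this equals column 6 of H (binary 0110), so error is at position 6.
Correct: flip bit 6 of r = 000111000001100 to get c = 000110000001100.


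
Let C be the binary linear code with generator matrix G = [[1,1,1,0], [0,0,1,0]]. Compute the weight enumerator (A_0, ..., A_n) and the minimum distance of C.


Weight distribution: A_0 = 1, A_1 = 1, A_2 = 1, A_3 = 1. Minimum distance d = 1.

Enumerate all 2^2 = 4 messages m ∈ F_2^2.
For each, compute codeword c = mG in F_2^4, then tally its weight.
  m = 00 → c = 0000, weight = 0.
  m = 10 → c = 1110, weight = 3.
  m = 01 → c = 0010, weight = 1.
  m = 11 → c = 1100, weight = 2.
Tally weights:
  weight 0: 1 codewords.
  weight 1: 1 codewords.
  weight 2: 1 codewords.
  weight 3: 1 codewords.
Minimum distance d = smallest w > 0 with A_w > 0 = 1.
Sanity: Σ A_w = 4 = 2^2 = 4 ✓.


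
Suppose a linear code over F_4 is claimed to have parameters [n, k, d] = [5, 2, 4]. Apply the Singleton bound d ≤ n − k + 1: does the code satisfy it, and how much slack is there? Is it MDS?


Singleton RHS = n − k + 1 = 4, slack = 0, bound satisfied, MDS.

Singleton bound: d ≤ n − k + 1.
Here n = 5, k = 2, so n − k + 1 = 4.
Given d = 4, check d ≤ 4: YES.
Slack = (n − k + 1) − d = 0.
The code is MDS (slack = 0).
Description: the claimed parameters are [5, 2, 4]_4; such a code would be MDS (meets Singleton bound).


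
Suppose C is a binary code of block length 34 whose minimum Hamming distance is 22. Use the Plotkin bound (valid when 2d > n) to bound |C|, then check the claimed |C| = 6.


Plotkin bound M ≤ 4; given |C| = 6 > bound (violated).

Check applicability: 2d = 44, n = 34.
2d − n = 10 > 0, so Plotkin applies.
Compute d/(2d−n) = 22/10 ≈ 2.2000.
⌊d/(2d−n)⌋ = 2.
Plotkin bound: M ≤ 2·2 = 4.
Given |C| = 6, check: VIOLATED.
This |C| is above the Plotkin bound, so no binary code with n = 34, d = 22 and 6 codewords exists.


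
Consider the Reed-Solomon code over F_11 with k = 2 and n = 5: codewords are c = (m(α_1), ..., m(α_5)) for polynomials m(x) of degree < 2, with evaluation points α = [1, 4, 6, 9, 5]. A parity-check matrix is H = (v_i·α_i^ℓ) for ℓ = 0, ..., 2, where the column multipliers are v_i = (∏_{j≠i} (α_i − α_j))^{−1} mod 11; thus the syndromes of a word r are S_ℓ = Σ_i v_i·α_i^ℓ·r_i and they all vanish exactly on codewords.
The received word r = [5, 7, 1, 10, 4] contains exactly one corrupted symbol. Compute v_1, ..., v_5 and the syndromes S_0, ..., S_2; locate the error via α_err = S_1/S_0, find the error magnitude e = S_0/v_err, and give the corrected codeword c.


S = (1, 9, 4), error at position 4, error magnitude e = 7, c = [5, 7, 1, 3, 4].

Step 1: column multipliers v_i = (∏_{j≠i}(α_i − α_j))^{−1} mod 11.
  i = 1 (α = 1): (1−4)(1−6)(1−9)(1−5) = (−3)·(−5)·(−8)·(−4) = 480 ≡ 7, so v_1 = 7^{−1} = 8 (mod 11).
  i = 2 (α = 4): (4−1)(4−6)(4−9)(4−5) = 3·(−2)·(−5)·(−1) = −30 ≡ 3, so v_2 = 3^{−1} = 4 (mod 11).
  i = 3 (α = 6): (6−1)(6−4)(6−9)(6−5) = 5·2·(−3)·1 = −30 ≡ 3, so v_3 = 3^{−1} = 4 (mod 11).
  i = 4 (α = 9): (9−1)(9−4)(9−6)(9−5) = 8·5·3·4 = 480 ≡ 7, so v_4 = 7^{−1} = 8 (mod 11).
  i = 5 (α = 5): (5−1)(5−4)(5−6)(5−9) = 4·1·(−1)·(−4) = 16 ≡ 5, so v_5 = 5^{−1} = 9 (mod 11).
  v = [8, 4, 4, 8, 9].
Step 2: syndromes of r = [5, 7, 1, 10, 4] (all sums mod 11).
  S_0 = Σ v_i r_i = 8·5 + 4·7 + 4·1 + 8·10 + 9·4 = 188 ≡ 1.
  S_1 = Σ v_i α_i r_i = 8·1·5 + 4·4·7 + 4·6·1 + 8·9·10 + 9·5·4 = 1076 ≡ 9.
  α_i^2 mod 11 = [1, 5, 3, 4, 3].
  S_2 = Σ v_i α_i^2 r_i = 8·1·5 + 4·5·7 + 4·3·1 + 8·4·10 + 9·3·4 = 620 ≡ 4.
  S = (1, 9, 4) ≠ 0, so r is not a codeword (an error is present).
Step 3: locate the error. For a single error e at position i, S_ℓ = v_i·e·α_i^ℓ, so α_err = S_1/S_0.
  S_0^{−1} = 1^{−1} = 1 (mod 11), so α_err = 9·1 = 9 ≡ 9 = α_4. Error position i = 4.
  Consistency check: S_2/S_1 = 4·5 = 20 ≡ 9 = α_err ✓ (single-error assumption holds).
Step 4: error magnitude e = S_0/v_4 = S_0·∏_{j≠4}(α_4 − α_j) = 1·7 = 7 ≡ 7 (mod 11).
Step 5: correct position 4: c_4 = r_4 − e = 10 − 7 ≡ 3 (mod 11). Hence c = [5, 7, 1, 3, 4].
  Check: interpolating c through the α_i gives m(x) = 8 + 8·x (degree < 2) with m(α_i) = c_i for every i, so c is indeed a codeword.


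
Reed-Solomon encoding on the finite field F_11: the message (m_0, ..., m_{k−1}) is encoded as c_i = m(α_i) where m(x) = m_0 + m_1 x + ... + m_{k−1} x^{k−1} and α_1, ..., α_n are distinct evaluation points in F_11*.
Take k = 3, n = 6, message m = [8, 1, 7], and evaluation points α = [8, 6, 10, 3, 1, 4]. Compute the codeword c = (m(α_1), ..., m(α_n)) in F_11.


c = [2, 2, 3, 8, 5, 3]

Message polynomial: m(x) = 8 + 1·x + 7·x^2 (mod 11).
For each evaluation point α_i, compute m(α_i) mod 11:
  α_1 = 8: Horner steps 7 → 2 → 2, so m(8) = 2.
  α_2 = 6: Horner steps 7 → 10 → 2, so m(6) = 2.
  α_3 = 10: Horner steps 7 → 5 → 3, so m(10) = 3.
  α_4 = 3: Horner steps 7 → 0 → 8, so m(3) = 8.
  α_5 = 1: Horner steps 7 → 8 → 5, so m(1) = 5.
  α_6 = 4: Horner steps 7 → 7 → 3, so m(4) = 3.
Codeword c = [2, 2, 3, 8, 5, 3] ∈ F_11^6.


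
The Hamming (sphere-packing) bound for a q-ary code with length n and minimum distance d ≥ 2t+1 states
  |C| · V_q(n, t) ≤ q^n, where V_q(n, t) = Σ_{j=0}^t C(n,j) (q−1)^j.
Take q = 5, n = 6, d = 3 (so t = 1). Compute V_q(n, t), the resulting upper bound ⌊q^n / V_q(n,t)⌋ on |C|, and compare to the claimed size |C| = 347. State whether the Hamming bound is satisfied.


V_q(n, t) = 25, q^n = 15625, Hamming bound = 625, |C| = 347 ≤ bound (satisfied).

Step 1: Compute V_q(n, t) = Σ_{j=0}^1 C(n, j) (q−1)^j.
  j = 0: C(6,0)·(4)^0 = 1·1 = 1.
  j = 1: C(6,1)·(4)^1 = 6·4 = 24.
  V_q(n, t) = 1 + 24 = 25.
Step 2: q^n = 5^6 = 15625.
Step 3: Hamming bound ⌊q^n / V_q(n,t)⌋ = ⌊15625/25⌋ = 625.
Step 4: Compare |C| = 347 to 625: satisfied.
The claimed |C| lies below the Hamming bound.


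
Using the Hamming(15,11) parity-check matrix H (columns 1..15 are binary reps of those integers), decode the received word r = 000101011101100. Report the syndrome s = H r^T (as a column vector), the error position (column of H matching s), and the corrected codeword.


s = (1, 0, 0, 0)^T, error position = 8, corrected codeword c = 000101001101100

Compute s = H r^T mod 2 one row at a time:
  s_1 = 1 + 1 + 1 + 0 + 1 + 1 + 0 + 0 = 5 ≡ 1 (mod 2).
  s_2 = 1 + 0 + 1 + 0 + 1 + 1 + 0 + 0 = 4 ≡ 0 (mod 2).
  s_3 = 0 + 0 + 1 + 0 + 1 + 0 + 0 + 0 = 2 ≡ 0 (mod 2).
  s_4 = 0 + 0 + 0 + 0 + 1 + 0 + 1 + 0 = 2 ≡ 0 (mod 2).
s = (1, 0, 0, 0)^T — this equals column 8 of H (binary 1000), so error is at position 8.
Correct: flip bit 8 of r = 000101011101100 to get c = 000101001101100.


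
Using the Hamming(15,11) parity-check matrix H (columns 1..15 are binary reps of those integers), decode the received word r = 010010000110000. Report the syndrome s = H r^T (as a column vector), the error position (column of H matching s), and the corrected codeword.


s = (0, 1, 1, 0)^T, error position = 6, corrected codeword c = 010011000110000

Compute s = H r^T mod 2 one row at a time:
  s_1 = 0 + 0 + 1 + 1 + 0 + 0 + 0 + 0 = 2 ≡ 0 (mod 2).
  s_2 = 0 + 1 + 0 + 0 + 0 + 0 + 0 + 0 = 1 ≡ 1 (mod 2).
  s_3 = 1 + 0 + 0 + 0 + 1 + 1 + 0 + 0 = 3 ≡ 1 (mod 2).
  s_4 = 0 + 0 + 1 + 0 + 0 + 1 + 0 + 0 = 2 ≡ 0 (mod 2).
s = (0, 1, 1, 0)^T — this equals column 6 of H (binary 0110), so error is at position 6.
Correct: flip bit 6 of r = 010010000110000 to get c = 010011000110000.


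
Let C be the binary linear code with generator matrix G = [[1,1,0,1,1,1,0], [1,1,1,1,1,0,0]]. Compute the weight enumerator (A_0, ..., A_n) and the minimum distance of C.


Weight distribution: A_0 = 1, A_2 = 1, A_5 = 2. Minimum distance d = 2.

Enumerate all 2^2 = 4 messages m ∈ F_2^2.
For each, compute codeword c = mG in F_2^7, then tally its weight.
  m = 00 → c = 0000000, weight = 0.
  m = 10 → c = 1101110, weight = 5.
  m = 01 → c = 1111100, weight = 5.
  m = 11 → c = 0010010, weight = 2.
Tally weights:
  weight 0: 1 codewords.
  weight 2: 1 codewords.
  weight 5: 2 codewords.
Minimum distance d = smallest w > 0 with A_w > 0 = 2.
Sanity: Σ A_w = 4 = 2^2 = 4 ✓.


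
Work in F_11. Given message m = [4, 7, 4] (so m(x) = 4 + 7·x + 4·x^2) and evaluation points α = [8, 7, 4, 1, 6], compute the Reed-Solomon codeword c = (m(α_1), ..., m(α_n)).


c = [8, 7, 8, 4, 3]

Message polynomial: m(x) = 4 + 7·x + 4·x^2 (mod 11).
For each evaluation point α_i, compute m(α_i) mod 11:
  α_1 = 8: Horner steps 4 → 6 → 8, so m(8) = 8.
  α_2 = 7: Horner steps 4 → 2 → 7, so m(7) = 7.
  α_3 = 4: Horner steps 4 → 1 → 8, so m(4) = 8.
  α_4 = 1: Horner steps 4 → 0 → 4, so m(1) = 4.
  α_5 = 6: Horner steps 4 → 9 → 3, so m(6) = 3.
Codeword c = [8, 7, 8, 4, 3] ∈ F_11^5.


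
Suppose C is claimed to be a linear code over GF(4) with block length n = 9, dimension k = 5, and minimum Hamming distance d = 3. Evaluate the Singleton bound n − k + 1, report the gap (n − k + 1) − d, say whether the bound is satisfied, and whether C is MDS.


Singleton RHS = n − k + 1 = 5, slack = 2, bound satisfied, not MDS.

Singleton bound: d ≤ n − k + 1.
Here n = 9, k = 5, so n − k + 1 = 5.
Given d = 3, check d ≤ 5: YES.
Slack = (n − k + 1) − d = 2.
The code is NOT MDS (slack = 2 > 0).
Description: the claimed parameters are [9, 5, 3]_4; such a code would be non-MDS.


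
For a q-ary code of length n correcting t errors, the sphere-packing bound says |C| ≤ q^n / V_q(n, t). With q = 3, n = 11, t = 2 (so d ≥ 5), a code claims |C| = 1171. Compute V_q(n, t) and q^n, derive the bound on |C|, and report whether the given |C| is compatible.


V_q(n, t) = 243, q^n = 177147, Hamming bound = 729, |C| = 1171 > bound (violated).

Step 1: Compute V_q(n, t) = Σ_{j=0}^2 C(n, j) (q−1)^j.
  j = 0: C(11,0)·(2)^0 = 1·1 = 1.
  j = 1: C(11,1)·(2)^1 = 11·2 = 22.
  j = 2: C(11,2)·(2)^2 = 55·4 = 220.
  V_q(n, t) = 1 + 22 + 220 = 243.
Step 2: q^n = 3^11 = 177147.
Step 3: Hamming bound ⌊q^n / V_q(n,t)⌋ = ⌊177147/243⌋ = 729.
Step 4: Compare |C| = 1171 to 729: violated.
The claimed |C| lies above the Hamming bound, so no 3-ary code of length 11 with d ≥ 5 can have 1171 codewords.


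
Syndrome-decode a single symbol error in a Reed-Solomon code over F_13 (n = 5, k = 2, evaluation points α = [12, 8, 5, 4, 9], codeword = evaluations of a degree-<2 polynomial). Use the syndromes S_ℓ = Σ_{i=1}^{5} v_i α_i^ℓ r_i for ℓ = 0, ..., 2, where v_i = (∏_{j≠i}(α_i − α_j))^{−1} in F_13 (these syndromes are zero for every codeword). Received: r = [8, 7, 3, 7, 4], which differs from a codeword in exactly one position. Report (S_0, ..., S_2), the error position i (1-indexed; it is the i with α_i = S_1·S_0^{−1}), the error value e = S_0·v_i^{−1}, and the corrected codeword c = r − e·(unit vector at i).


S = (10, 1, 4), error at position 4, error magnitude e = 1, c = [8, 7, 3, 6, 4].

Step 1: column multipliers v_i = (∏_{j≠i}(α_i − α_j))^{−1} mod 13.
  i = 1 (α = 12): (12−8)(12−5)(12−4)(12−9) = 4·7·8·3 = 672 ≡ 9, so v_1 = 9^{−1} = 3 (mod 13).
  i = 2 (α = 8): (8−12)(8−5)(8−4)(8−9) = (−4)·3·4·(−1) = 48 ≡ 9, so v_2 = 9^{−1} = 3 (mod 13).
  i = 3 (α = 5): (5−12)(5−8)(5−4)(5−9) = (−7)·(−3)·1·(−4) = −84 ≡ 7, so v_3 = 7^{−1} = 2 (mod 13).
  i = 4 (α = 4): (4−12)(4−8)(4−5)(4−9) = (−8)·(−4)·(−1)·(−5) = 160 ≡ 4, so v_4 = 4^{−1} = 10 (mod 13).
  i = 5 (α = 9): (9−12)(9−8)(9−5)(9−4) = (−3)·1·4·5 = −60 ≡ 5, so v_5 = 5^{−1} = 8 (mod 13).
  v = [3, 3, 2, 10, 8].
Step 2: syndromes of r = [8, 7, 3, 7, 4] (all sums mod 13).
  S_0 = Σ v_i r_i = 3·8 + 3·7 + 2·3 + 10·7 + 8·4 = 153 ≡ 10.
  S_1 = Σ v_i α_i r_i = 3·12·8 + 3·8·7 + 2·5·3 + 10·4·7 + 8·9·4 = 1054 ≡ 1.
  α_i^2 mod 13 = [1, 12, 12, 3, 3].
  S_2 = Σ v_i α_i^2 r_i = 3·1·8 + 3·12·7 + 2·12·3 + 10·3·7 + 8·3·4 = 654 ≡ 4.
  S = (10, 1, 4) ≠ 0, so r is not a codeword (an error is present).
Step 3: locate the error. For a single error e at position i, S_ℓ = v_i·e·α_i^ℓ, so α_err = S_1/S_0.
  S_0^{−1} = 10^{−1} = 4 (mod 13), so α_err = 1·4 = 4 ≡ 4 = α_4. Error position i = 4.
  Consistency check: S_2/S_1 = 4·1 = 4 ≡ 4 = α_err ✓ (single-error assumption holds).
Step 4: error magnitude e = S_0/v_4 = S_0·∏_{j≠4}(α_4 − α_j) = 10·4 = 40 ≡ 1 (mod 13).
Step 5: correct position 4: c_4 = r_4 − e = 7 − 1 ≡ 6 (mod 13). Hence c = [8, 7, 3, 6, 4].
  Check: interpolating c through the α_i gives m(x) = 5 + 10·x (degree < 2) with m(α_i) = c_i for every i, so c is indeed a codeword.


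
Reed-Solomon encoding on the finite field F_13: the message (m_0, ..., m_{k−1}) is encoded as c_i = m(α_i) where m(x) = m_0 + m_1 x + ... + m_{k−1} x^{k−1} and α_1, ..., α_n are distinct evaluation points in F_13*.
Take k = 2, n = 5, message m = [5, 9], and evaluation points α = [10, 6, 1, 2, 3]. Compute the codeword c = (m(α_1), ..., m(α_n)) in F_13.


c = [4, 7, 1, 10, 6]

Message polynomial: m(x) = 5 + 9·x (mod 13).
For each evaluation point α_i, compute m(α_i) mod 13:
  α_1 = 10: Horner steps 9 → 4, so m(10) = 4.
  α_2 = 6: Horner steps 9 → 7, so m(6) = 7.
  α_3 = 1: Horner steps 9 → 1, so m(1) = 1.
  α_4 = 2: Horner steps 9 → 10, so m(2) = 10.
  α_5 = 3: Horner steps 9 → 6, so m(3) = 6.
Codeword c = [4, 7, 1, 10, 6] ∈ F_13^5.


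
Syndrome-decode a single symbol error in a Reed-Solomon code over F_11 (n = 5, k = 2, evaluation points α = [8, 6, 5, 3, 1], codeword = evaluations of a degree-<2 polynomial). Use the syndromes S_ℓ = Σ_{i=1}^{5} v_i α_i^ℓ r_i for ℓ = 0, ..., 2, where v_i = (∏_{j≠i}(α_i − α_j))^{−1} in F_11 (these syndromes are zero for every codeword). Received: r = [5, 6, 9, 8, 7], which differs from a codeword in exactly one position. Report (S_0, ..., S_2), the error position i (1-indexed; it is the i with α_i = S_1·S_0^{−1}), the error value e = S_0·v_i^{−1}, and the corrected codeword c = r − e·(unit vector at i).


S = (8, 4, 2), error at position 2, error magnitude e = 2, c = [5, 4, 9, 8, 7].

Step 1: column multipliers v_i = (∏_{j≠i}(α_i − α_j))^{−1} mod 11.
  i = 1 (α = 8): (8−6)(8−5)(8−3)(8−1) = 2·3·5·7 = 210 ≡ 1, so v_1 = 1^{−1} = 1 (mod 11).
  i = 2 (α = 6): (6−8)(6−5)(6−3)(6−1) = (−2)·1·3·5 = −30 ≡ 3, so v_2 = 3^{−1} = 4 (mod 11).
  i = 3 (α = 5): (5−8)(5−6)(5−3)(5−1) = (−3)·(−1)·2·4 = 24 ≡ 2, so v_3 = 2^{−1} = 6 (mod 11).
  i = 4 (α = 3): (3−8)(3−6)(3−5)(3−1) = (−5)·(−3)·(−2)·2 = −60 ≡ 6, so v_4 = 6^{−1} = 2 (mod 11).
  i = 5 (α = 1): (1−8)(1−6)(1−5)(1−3) = (−7)·(−5)·(−4)·(−2) = 280 ≡ 5, so v_5 = 5^{−1} = 9 (mod 11).
  v = [1, 4, 6, 2, 9].
Step 2: syndromes of r = [5, 6, 9, 8, 7] (all sums mod 11).
  S_0 = Σ v_i r_i = 1·5 + 4·6 + 6·9 + 2·8 + 9·7 = 162 ≡ 8.
  S_1 = Σ v_i α_i r_i = 1·8·5 + 4·6·6 + 6·5·9 + 2·3·8 + 9·1·7 = 565 ≡ 4.
  α_i^2 mod 11 = [9, 3, 3, 9, 1].
  S_2 = Σ v_i α_i^2 r_i = 1·9·5 + 4·3·6 + 6·3·9 + 2·9·8 + 9·1·7 = 486 ≡ 2.
  S = (8, 4, 2) ≠ 0, so r is not a codeword (an error is present).
Step 3: locate the error. For a single error e at position i, S_ℓ = v_i·e·α_i^ℓ, so α_err = S_1/S_0.
  S_0^{−1} = 8^{−1} = 7 (mod 11), so α_err = 4·7 = 28 ≡ 6 = α_2. Error position i = 2.
  Consistency check: S_2/S_1 = 2·3 = 6 ≡ 6 = α_err ✓ (single-error assumption holds).
Step 4: error magnitude e = S_0/v_2 = S_0·∏_{j≠2}(α_2 − α_j) = 8·3 = 24 ≡ 2 (mod 11).
Step 5: correct position 2: c_2 = r_2 − e = 6 − 2 ≡ 4 (mod 11). Hence c = [5, 4, 9, 8, 7].
  Check: interpolating c through the α_i gives m(x) = 1 + 6·x (degree < 2) with m(α_i) = c_i for every i, so c is indeed a codeword.


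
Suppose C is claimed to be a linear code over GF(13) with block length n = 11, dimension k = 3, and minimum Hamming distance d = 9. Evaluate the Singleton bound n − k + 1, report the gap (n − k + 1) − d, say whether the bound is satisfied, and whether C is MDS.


Singleton RHS = n − k + 1 = 9, slack = 0, bound satisfied, MDS.

Singleton bound: d ≤ n − k + 1.
Here n = 11, k = 3, so n − k + 1 = 9.
Given d = 9, check d ≤ 9: YES.
Slack = (n − k + 1) − d = 0.
The code is MDS (slack = 0).
Description: the claimed parameters are [11, 3, 9]_13; such a code would be MDS (meets Singleton bound).


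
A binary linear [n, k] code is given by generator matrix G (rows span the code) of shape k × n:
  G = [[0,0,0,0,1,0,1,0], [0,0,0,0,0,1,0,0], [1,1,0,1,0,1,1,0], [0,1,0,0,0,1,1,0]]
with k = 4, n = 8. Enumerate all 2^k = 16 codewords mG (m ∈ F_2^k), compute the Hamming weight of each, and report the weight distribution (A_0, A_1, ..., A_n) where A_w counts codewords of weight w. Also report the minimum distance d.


Weight distribution: A_0 = 1, A_1 = 1, A_2 = 4, A_3 = 4, A_4 = 3, A_5 = 3. Minimum distance d = 1.

Enumerate all 2^4 = 16 messages m ∈ F_2^4.
For each, compute codeword c = mG in F_2^8, then tally its weight.
  m = 0000 → c = 00000000, weight = 0.
  m = 1000 → c = 00001010, weight = 2.
  m = 0100 → c = 00000100, weight = 1.
  m = 1100 → c = 00001110, weight = 3.
  m = 0010 → c = 11010110, weight = 5.
  m = 1010 → c = 11011100, weight = 5.
  m = 0110 → c = 11010010, weight = 4.
  m = 1110 → c = 11011000, weight = 4.
  m = 0001 → c = 01000110, weight = 3.
  m = 1001 → c = 01001100, weight = 3.
  m = 0101 → c = 01000010, weight = 2.
  m = 1101 → c = 01001000, weight = 2.
  m = 0011 → c = 10010000, weight = 2.
  m = 1011 → c = 10011010, weight = 4.
  m = 0111 → c = 10010100, weight = 3.
  m = 1111 → c = 10011110, weight = 5.
Tally weights:
  weight 0: 1 codewords.
  weight 1: 1 codewords.
  weight 2: 4 codewords.
  weight 3: 4 codewords.
  weight 4: 3 codewords.
  weight 5: 3 codewords.
Minimum distance d = smallest w > 0 with A_w > 0 = 1.
Sanity: Σ A_w = 16 = 2^4 = 16 ✓.


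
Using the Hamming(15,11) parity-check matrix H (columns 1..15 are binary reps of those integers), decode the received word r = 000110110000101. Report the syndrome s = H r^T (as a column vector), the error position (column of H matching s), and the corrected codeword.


s = (1, 1, 0, 0)^T, error position = 12, corrected codeword c = 000110110001101

Compute s = H r^T mod 2 one row at a time:
  s_1 = 1 + 0 + 0 + 0 + 0 + 1 + 0 + 1 = 3 ≡ 1 (mod 2).
  s_2 = 1 + 1 + 0 + 1 + 0 + 1 + 0 + 1 = 5 ≡ 1 (mod 2).
  s_3 = 0 + 0 + 0 + 1 + 0 + 0 + 0 + 1 = 2 ≡ 0 (mod 2).
  s_4 = 0 + 0 + 1 + 1 + 0 + 0 + 1 + 1 = 4 ≡ 0 (mod 2).
s = (1, 1, 0, 0)^T — this equals column 12 of H (binary 1100), so error is at position 12.
Correct: flip bit 12 of r = 000110110000101 to get c = 000110110001101.


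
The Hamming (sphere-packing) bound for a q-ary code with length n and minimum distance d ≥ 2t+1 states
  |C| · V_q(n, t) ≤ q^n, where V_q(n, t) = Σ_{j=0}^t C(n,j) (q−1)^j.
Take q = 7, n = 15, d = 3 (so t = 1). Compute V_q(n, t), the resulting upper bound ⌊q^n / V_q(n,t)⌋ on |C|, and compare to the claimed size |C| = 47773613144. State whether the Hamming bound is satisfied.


V_q(n, t) = 91, q^n = 4747561509943, Hamming bound = 52171005603, |C| = 47773613144 ≤ bound (satisfied).

Step 1: Compute V_q(n, t) = Σ_{j=0}^1 C(n, j) (q−1)^j.
  j = 0: C(15,0)·(6)^0 = 1·1 = 1.
  j = 1: C(15,1)·(6)^1 = 15·6 = 90.
  V_q(n, t) = 1 + 90 = 91.
Step 2: q^n = 7^15 = 4747561509943.
Step 3: Hamming bound ⌊q^n / V_q(n,t)⌋ = ⌊4747561509943/91⌋ = 52171005603.
Step 4: Compare |C| = 47773613144 to 52171005603: satisfied.
The claimed |C| lies below the Hamming bound.
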